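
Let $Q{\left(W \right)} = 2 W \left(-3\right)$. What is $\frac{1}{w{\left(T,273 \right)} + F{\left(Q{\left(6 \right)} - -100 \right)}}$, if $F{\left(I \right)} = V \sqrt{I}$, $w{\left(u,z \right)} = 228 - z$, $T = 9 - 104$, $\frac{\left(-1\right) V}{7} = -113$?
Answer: $\frac{1}{6283} \approx 0.00015916$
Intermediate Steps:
$V = 791$ ($V = \left(-7\right) \left(-113\right) = 791$)
$T = -95$ ($T = 9 - 104 = -95$)
$Q{\left(W \right)} = - 6 W$
$F{\left(I \right)} = 791 \sqrt{I}$
$\frac{1}{w{\left(T,273 \right)} + F{\left(Q{\left(6 \right)} - -100 \right)}} = \frac{1}{\left(228 - 273\right) + 791 \sqrt{\left(-6\right) 6 - -100}} = \frac{1}{\left(228 - 273\right) + 791 \sqrt{-36 + 100}} = \frac{1}{-45 + 791 \sqrt{64}} = \frac{1}{-45 + 791 \cdot 8} = \frac{1}{-45 + 6328} = \frac{1}{6283}$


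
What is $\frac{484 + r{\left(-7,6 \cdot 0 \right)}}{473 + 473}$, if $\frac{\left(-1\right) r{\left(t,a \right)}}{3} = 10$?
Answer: $\frac{227}{473} \approx 0.47992$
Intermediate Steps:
$r{\left(t,a \right)} = -30$ ($r{\left(t,a \right)} = \left(-3\right) 10 = -30$)
$\frac{484 + r{\left(-7,6 \cdot 0 \right)}}{473 + 473} = \frac{484 - 30}{473 + 473} = \frac{454}{946} = 454 \cdot \frac{1}{946} = \frac{227}{473}$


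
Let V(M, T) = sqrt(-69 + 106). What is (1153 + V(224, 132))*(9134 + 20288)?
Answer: 33923566 + 29422*sqrt(37) ≈ 3.4103e+7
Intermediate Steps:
V(M, T) = sqrt(37)
(1153 + V(224, 132))*(9134 + 20288) = (1153 + sqrt(37))*(9134 + 20288) = (1153 + sqrt(37))*29422 = 33923566 + 29422*sqrt(37)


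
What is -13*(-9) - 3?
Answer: 114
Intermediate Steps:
-13*(-9) - 3 = 117 - 3 = 114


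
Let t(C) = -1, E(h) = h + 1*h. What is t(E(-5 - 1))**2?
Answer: 1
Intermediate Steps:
E(h) = 2*h (E(h) = h + h = 2*h)
t(E(-5 - 1))**2 = (-1)**2 = 1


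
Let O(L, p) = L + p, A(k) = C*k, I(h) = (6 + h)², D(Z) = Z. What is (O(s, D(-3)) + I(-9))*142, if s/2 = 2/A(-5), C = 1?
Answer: 3692/5 ≈ 738.40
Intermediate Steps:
A(k) = k (A(k) = 1*k = k)
s = -⅘ (s = 2*(2/(-5)) = 2*(2*(-⅕)) = 2*(-⅖) = -⅘ ≈ -0.80000)
(O(s, D(-3)) + I(-9))*142 = ((-⅘ - 3) + (6 - 9)²)*142 = (-19/5 + (-3)²)*142 = (-19/5 + 9)*142 = (26/5)*142 = 3692/5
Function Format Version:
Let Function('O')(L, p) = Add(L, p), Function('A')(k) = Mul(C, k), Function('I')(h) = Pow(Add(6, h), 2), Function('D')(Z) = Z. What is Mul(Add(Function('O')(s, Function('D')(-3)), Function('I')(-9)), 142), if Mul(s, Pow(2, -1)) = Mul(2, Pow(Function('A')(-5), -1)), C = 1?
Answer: Rational(3692, 5) ≈ 738.40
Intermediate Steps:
Function('A')(k) = k (Function('A')(k) = Mul(1, k) = k)
s = Rational(-4, 5) (s = Mul(2, Mul(2, Pow(-5, -1))) = Mul(2, Mul(2, Rational(-1, 5))) = Mul(2, Rational(-2, 5)) = Rational(-4, 5) ≈ -0.80000)
Mul(Add(Function('O')(s, Function('D')(-3)), Function('I')(-9)), 142) = Mul(Add(Add(Rational(-4, 5), -3), Pow(Add(6, -9), 2)), 142) = Mul(Add(Rational(-19, 5), Pow(-3, 2)), 142) = Mul(Add(Rational(-19, 5), 9), 142) = Mul(Rational(26, 5), 142) = Rational(3692, 5)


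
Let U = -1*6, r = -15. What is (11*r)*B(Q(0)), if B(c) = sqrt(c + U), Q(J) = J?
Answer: -165*I*sqrt(6) ≈ -404.17*I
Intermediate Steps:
U = -6
B(c) = sqrt(-6 + c) (B(c) = sqrt(c - 6) = sqrt(-6 + c))
(11*r)*B(Q(0)) = (11*(-15))*sqrt(-6 + 0) = -165*I*sqrt(6)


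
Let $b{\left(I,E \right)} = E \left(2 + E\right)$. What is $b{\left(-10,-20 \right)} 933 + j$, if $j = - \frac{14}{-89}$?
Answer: $\frac{29893334}{89} \approx 3.3588 \cdot 10^{5}$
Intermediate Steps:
$j = \frac{14}{89}$ ($j = \left(-14\right) \left(- \frac{1}{89}\right) = \frac{14}{89} \approx 0.1573$)
$b{\left(-10,-20 \right)} 933 + j = - 20 \left(2 - 20\right) 933 + \frac{14}{89} = \left(-20\right) \left(-18\right) 933 + \frac{14}{89} = 360 \cdot 933 + \frac{14}{89} = 335880 + \frac{14}{89} = \frac{29893334}{89}$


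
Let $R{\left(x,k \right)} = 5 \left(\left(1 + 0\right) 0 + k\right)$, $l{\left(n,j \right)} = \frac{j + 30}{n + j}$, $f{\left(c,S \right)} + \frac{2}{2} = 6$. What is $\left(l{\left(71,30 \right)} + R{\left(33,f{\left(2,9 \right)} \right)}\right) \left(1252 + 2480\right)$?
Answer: $\frac{9647220}{101} \approx 95517.0$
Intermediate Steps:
$f{\left(c,S \right)} = 5$ ($f{\left(c,S \right)} = -1 + 6 = 5$)
$l{\left(n,j \right)} = \frac{30 + j}{j + n}$
$R{\left(x,k \right)} = 5 k$ ($R{\left(x,k \right)} = 5 \left(1 \cdot 0 + k\right) = 5 \left(0 + k\right) = 5 k$)
$\left(l{\left(71,30 \right)} + R{\left(33,f{\left(2,9 \right)} \right)}\right) \left(1252 + 2480\right) = \left(\frac{30 + 30}{30 + 71} + 5 \cdot 5\right) \left(1252 + 2480\right) = \left(\frac{1}{101} \cdot 60 + 25\right) 3732 = \left(\frac{60}{101} + 25\right) 3732 = \frac{2585}{101} \cdot 3732 = \frac{9647220}{101}$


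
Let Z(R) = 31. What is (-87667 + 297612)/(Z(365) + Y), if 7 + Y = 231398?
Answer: 209945/231422 ≈ 0.90720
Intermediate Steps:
Y = 231391 (Y = -7 + 231398 = 231391)
(-87667 + 297612)/(Z(365) + Y) = (-87667 + 297612)/(31 + 231391) = 209945/231422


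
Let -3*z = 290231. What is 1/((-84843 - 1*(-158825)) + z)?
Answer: -3/68285 ≈ -4.3934e-5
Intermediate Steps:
z = -290231/3 (z = -⅓*290231 = -290231/3 ≈ -96744.)
1/((-84843 - 1*(-158825)) + z) = 1/((-84843 - 1*(-158825)) - 290231/3) = 1/((-84843 + 158825) - 290231/3) = 1/(73982 - 290231/3) = 1/(-68285/3) = -3/68285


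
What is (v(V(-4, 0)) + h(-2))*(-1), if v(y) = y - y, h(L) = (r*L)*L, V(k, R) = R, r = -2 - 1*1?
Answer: 12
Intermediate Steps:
r = -3 (r = -2 - 1 = -3)
h(L) = -3*L**2 (h(L) = (-3*L)*L = -3*L**2)
v(y) = 0
(v(V(-4, 0)) + h(-2))*(-1) = (0 - 3*(-2)**2)*(-1) = (0 - 3*4)*(-1) = (0 - 12)*(-1) = -12*(-1) = 12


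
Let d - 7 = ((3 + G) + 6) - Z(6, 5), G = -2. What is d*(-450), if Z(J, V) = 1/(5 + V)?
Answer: -6255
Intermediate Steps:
d = 139/10 (d = 7 + (((3 - 2) + 6) - 1/(5 + 5)) = 7 + ((1 + 6) - 1/10) = 7 + (7 - 1*⅒) = 7 + (7 - ⅒) = 7 + 69/10 = 139/10 ≈ 13.900)
d*(-450) = (139/10)*(-450) = -6255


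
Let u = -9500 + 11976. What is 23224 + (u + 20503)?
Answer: 46203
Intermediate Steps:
u = 2476
23224 + (u + 20503) = 23224 + (2476 + 20503) = 23224 + 22979 = 46203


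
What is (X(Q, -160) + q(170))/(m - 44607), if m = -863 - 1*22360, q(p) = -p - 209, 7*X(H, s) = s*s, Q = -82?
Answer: -7649/158270 ≈ -0.048329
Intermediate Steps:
X(H, s) = s**2/7 (X(H, s) = (s*s)/7 = s**2/7)
q(p) = -209 - p
m = -23223 (m = -863 - 22360 = -23223)
(X(Q, -160) + q(170))/(m - 44607) = ((1/7)*(-160)**2 + (-209 - 1*170))/(-23223 - 44607) = ((1/7)*25600 + (-209 - 170))/(-67830) = (25600/7 - 379)*(-1/67830) = (22947/7)*(-1/67830) = -7649/158270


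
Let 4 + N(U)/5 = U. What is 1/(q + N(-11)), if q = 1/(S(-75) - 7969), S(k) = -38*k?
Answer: -5119/383926 ≈ -0.013333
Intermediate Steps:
N(U) = -20 + 5*U
q = -1/5119 (q = 1/(-38*(-75) - 7969) = 1/(2850 - 7969) = 1/(-5119) = -1/5119 ≈ -0.00019535)
1/(q + N(-11)) = 1/(-1/5119 + (-20 + 5*(-11))) = 1/(-1/5119 + (-20 - 55)) = 1/(-1/5119 - 75) = 1/(-383926/5119) = -5119/383926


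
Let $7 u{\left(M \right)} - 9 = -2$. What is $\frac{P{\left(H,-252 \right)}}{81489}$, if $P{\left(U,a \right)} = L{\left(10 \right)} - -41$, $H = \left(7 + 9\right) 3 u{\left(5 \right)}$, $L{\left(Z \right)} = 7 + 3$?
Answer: $\frac{17}{27163} \approx 0.00062585$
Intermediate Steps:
$u{\left(M \right)} = 1$ ($u{\left(M \right)} = \frac{9}{7} + \frac{1}{7} \left(-2\right) = \frac{9}{7} - \frac{2}{7} = 1$)
$L{\left(Z \right)} = 10$
$H = 48$ ($H = \left(7 + 9\right) 3 \cdot 1 = 16 \cdot 3 = 48$)
$P{\left(U,a \right)} = 51$ ($P{\left(U,a \right)} = 10 - -41 = 10 + 41 = 51$)
$\frac{P{\left(H,-252 \right)}}{81489} = \frac{51}{81489} = 51 \cdot \frac{1}{81489} = \frac{17}{27163}$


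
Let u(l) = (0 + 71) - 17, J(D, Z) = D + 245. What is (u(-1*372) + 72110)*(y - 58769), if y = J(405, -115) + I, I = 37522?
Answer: -1486361908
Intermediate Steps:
J(D, Z) = 245 + D
y = 38172 (y = (245 + 405) + 37522 = 650 + 37522 = 38172)
u(l) = 54 (u(l) = 71 - 17 = 54)
(u(-1*372) + 72110)*(y - 58769) = (54 + 72110)*(38172 - 58769) = 72164*(-20597) = -1486361908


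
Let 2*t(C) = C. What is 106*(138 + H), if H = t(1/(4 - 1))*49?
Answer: 46481/3 ≈ 15494.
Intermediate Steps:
t(C) = C/2
H = 49/6 (H = (1/(2*(4 - 1)))*49 = ((½)/3)*49 = ((½)*(⅓))*49 = (⅙)*49 = 49/6 ≈ 8.1667)
106*(138 + H) = 106*(138 + 49/6) = 106*(877/6) = 46481/3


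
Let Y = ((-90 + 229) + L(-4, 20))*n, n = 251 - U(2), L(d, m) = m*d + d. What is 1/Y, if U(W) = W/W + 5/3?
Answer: 3/40975 ≈ 7.3215e-5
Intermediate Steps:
U(W) = 8/3 (U(W) = 1 + 5*(⅓) = 1 + 5/3 = 8/3)
L(d, m) = d + d*m (L(d, m) = d*m + d = d + d*m)
n = 745/3 (n = 251 - 1*8/3 = 251 - 8/3 = 745/3 ≈ 248.33)
Y = 40975/3 (Y = ((-90 + 229) - 4*(1 + 20))*(745/3) = (139 - 4*21)*(745/3) = (139 - 84)*(745/3) = 55*(745/3) = 40975/3 ≈ 13658.)
1/Y = 1/(40975/3) = 3/40975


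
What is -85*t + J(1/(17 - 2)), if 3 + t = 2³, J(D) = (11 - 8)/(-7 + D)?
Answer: -44245/104 ≈ -425.43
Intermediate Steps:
J(D) = 3/(-7 + D)
t = 5 (t = -3 + 2³ = -3 + 8 = 5)
-85*t + J(1/(17 - 2)) = -85*5 + 3/(-7 + 1/(17 - 2)) = -425 + 3/(-7 + 1/15) = -425 + 3/(-104/15) = -425 + 3*(-15/104) = -425 - 45/104 = -44245/104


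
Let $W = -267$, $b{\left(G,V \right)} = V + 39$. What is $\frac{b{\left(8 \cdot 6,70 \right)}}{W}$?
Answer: $- \frac{109}{267} \approx -0.40824$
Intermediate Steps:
$b{\left(G,V \right)} = 39 + V$
$\frac{b{\left(8 \cdot 6,70 \right)}}{W} = \frac{39 + 70}{-267} = 109 \left(- \frac{1}{267}\right) = - \frac{109}{267}$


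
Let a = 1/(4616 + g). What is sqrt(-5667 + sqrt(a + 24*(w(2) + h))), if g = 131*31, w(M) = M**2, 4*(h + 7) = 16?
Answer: sqrt(-426670294443 + 8677*sqrt(1806976573))/8677 ≈ 75.247*I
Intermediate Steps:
h = -3 (h = -7 + (1/4)*16 = -7 + 4 = -3)
g = 4061
a = 1/8677 (a = 1/(4616 + 4061) = 1/8677 ≈ 0.00011525)
sqrt(-5667 + sqrt(a + 24*(w(2) + h))) = sqrt(-5667 + sqrt(1/8677 + 24*(2**2 - 3))) = sqrt(-5667 + sqrt(1/8677 + 24*(4 - 3))) = sqrt(-5667 + sqrt(1/8677 + 24*1)) = sqrt(-5667 + sqrt(1/8677 + 24)) = sqrt(-5667 + sqrt(208249/8677)) = sqrt(-5667 + sqrt(1806976573)/8677)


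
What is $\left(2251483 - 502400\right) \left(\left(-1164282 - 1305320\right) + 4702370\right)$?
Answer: $3905296551744$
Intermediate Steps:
$\left(2251483 - 502400\right) \left(\left(-1164282 - 1305320\right) + 4702370\right) = 1749083 \left(-2469602 + 4702370\right) = 1749083 \cdot 2232768 = 3905296551744$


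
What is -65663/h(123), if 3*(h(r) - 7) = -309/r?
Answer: -8076549/758 ≈ -10655.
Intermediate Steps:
h(r) = 7 - 103/r (h(r) = 7 + (-309/r)/3 = 7 - 103/r)
-65663/h(123) = -65663/(7 - 103/123) = -65663/758/123 = -65663*123/758 = -8076549/758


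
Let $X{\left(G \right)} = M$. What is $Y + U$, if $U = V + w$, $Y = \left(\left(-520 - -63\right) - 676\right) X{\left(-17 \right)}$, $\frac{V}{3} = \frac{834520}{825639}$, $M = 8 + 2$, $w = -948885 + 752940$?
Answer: $- \frac{57043940055}{275213} \approx -2.0727 \cdot 10^{5}$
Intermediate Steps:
$w = -195945$
$M = 10$
$X{\left(G \right)} = 10$
$V = \frac{834520}{275213}$ ($V = 3 \cdot \frac{834520}{825639} = \frac{834520}{275213} \approx 3.0323$)
$Y = -11330$ ($Y = \left(\left(-520 - -63\right) - 676\right) 10 = \left(\left(-520 + 63\right) - 676\right) 10 = \left(-457 - 676\right) 10 = \left(-1133\right) 10 = -11330$)
$U = - \frac{53925776765}{275213}$ ($U = \frac{834520}{275213} - 195945 = - \frac{53925776765}{275213} \approx -1.9594 \cdot 10^{5}$)
$Y + U = -11330 - \frac{53925776765}{275213} = - \frac{57043940055}{275213}$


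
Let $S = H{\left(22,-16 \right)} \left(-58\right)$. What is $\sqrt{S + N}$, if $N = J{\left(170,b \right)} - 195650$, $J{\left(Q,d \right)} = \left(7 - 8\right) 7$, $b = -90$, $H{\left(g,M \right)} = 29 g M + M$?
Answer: $\sqrt{397335} \approx 630.34$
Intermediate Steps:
$H{\left(g,M \right)} = M + 29 M g$ ($H{\left(g,M \right)} = 29 M g + M = M + 29 M g$)
$J{\left(Q,d \right)} = -7$ ($J{\left(Q,d \right)} = \left(-1\right) 7 = -7$)
$S = 592992$ ($S = - 16 \left(1 + 29 \cdot 22\right) \left(-58\right) = - 16 \left(1 + 638\right) \left(-58\right) = \left(-16\right) 639 \left(-58\right) = \left(-10224\right) \left(-58\right) = 592992$)
$N = -195657$ ($N = -7 - 195650 = -195657$)
$\sqrt{S + N} = \sqrt{592992 - 195657} = \sqrt{397335}$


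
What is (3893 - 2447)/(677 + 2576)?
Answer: 1446/3253 ≈ 0.44451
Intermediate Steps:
(3893 - 2447)/(677 + 2576) = 1446/3253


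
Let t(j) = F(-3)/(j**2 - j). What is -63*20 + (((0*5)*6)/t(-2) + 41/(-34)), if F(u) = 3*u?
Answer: -42881/34 ≈ -1261.2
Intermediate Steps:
t(j) = -9/(j**2 - j) (t(j) = (3*(-3))/(j**2 - j) = -9/(j**2 - j))
-63*20 + (((0*5)*6)/t(-2) + 41/(-34)) = -63*20 + (((0*5)*6)/((-9/(-2*(-1 - 2)))) + 41/(-34)) = -1260 + ((0*6)/((-9*(-1/2)/(-3))) + 41*(-1/34)) = -1260 + (0/((-9*(-1/2)*(-1/3))) - 41/34) = -1260 + (0/(-3/2) - 41/34) = -1260 + (0*(-2/3) - 41/34) = -1260 + (0 - 41/34) = -1260 - 41/34 = -42881/34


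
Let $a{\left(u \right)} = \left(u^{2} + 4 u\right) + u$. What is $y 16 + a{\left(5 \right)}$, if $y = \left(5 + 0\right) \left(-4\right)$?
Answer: $-270$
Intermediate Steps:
$a{\left(u \right)} = u^{2} + 5 u$
$y = -20$ ($y = 5 \left(-4\right) = -20$)
$y 16 + a{\left(5 \right)} = \left(-20\right) 16 + 5 \left(5 + 5\right) = -320 + 5 \cdot 10 = -320 + 50 = -270$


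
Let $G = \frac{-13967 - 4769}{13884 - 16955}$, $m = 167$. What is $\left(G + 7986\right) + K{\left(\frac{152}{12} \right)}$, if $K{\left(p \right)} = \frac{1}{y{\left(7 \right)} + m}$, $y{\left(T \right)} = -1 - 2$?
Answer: $\frac{4025176759}{503644} \approx 7992.1$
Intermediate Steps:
$y{\left(T \right)} = -3$
$K{\left(p \right)} = \frac{1}{164}$ ($K{\left(p \right)} = \frac{1}{-3 + 167} = \frac{1}{164}$)
$G = \frac{18736}{3071}$ ($G = - \frac{18736}{-3071} = \left(-18736\right) \left(- \frac{1}{3071}\right) = \frac{18736}{3071} \approx 6.1009$)
$\left(G + 7986\right) + K{\left(\frac{152}{12} \right)} = \left(\frac{18736}{3071} + 7986\right) + \frac{1}{164} = \frac{24543742}{3071} + \frac{1}{164} = \frac{4025176759}{503644}$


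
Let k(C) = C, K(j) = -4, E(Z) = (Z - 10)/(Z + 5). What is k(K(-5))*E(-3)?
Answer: 26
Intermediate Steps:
E(Z) = (-10 + Z)/(5 + Z)
k(K(-5))*E(-3) = -4*(-10 - 3)/(5 - 3) = -4*(-13)/2 = -2*(-13) = -4*(-13/2) = 26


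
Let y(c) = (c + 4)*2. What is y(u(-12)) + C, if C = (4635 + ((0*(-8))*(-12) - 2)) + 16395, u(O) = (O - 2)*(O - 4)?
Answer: 21484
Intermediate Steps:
u(O) = (-4 + O)*(-2 + O) (u(O) = (-2 + O)*(-4 + O) = (-4 + O)*(-2 + O))
y(c) = 8 + 2*c (y(c) = (4 + c)*2 = 8 + 2*c)
C = 21028 (C = (4635 + (0*(-12) - 2)) + 16395 = (4635 + (0 - 2)) + 16395 = (4635 - 2) + 16395 = 4633 + 16395 = 21028)
y(u(-12)) + C = (8 + 2*(8 + (-12)**2 - 6*(-12))) + 21028 = (8 + 2*(8 + 144 + 72)) + 21028 = (8 + 2*224) + 21028 = (8 + 448) + 21028 = 456 + 21028 = 21484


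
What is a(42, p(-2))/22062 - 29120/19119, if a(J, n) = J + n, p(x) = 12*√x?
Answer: -106940407/70300563 + 2*I*√2/3677 ≈ -1.5212 + 0.00076922*I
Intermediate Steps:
a(42, p(-2))/22062 - 29120/19119 = (42 + 12*√(-2))/22062 - 29120/19119 = (42 + 12*(I*√2))*(1/22062) - 29120*1/19119 = (42 + 12*I*√2)*(1/22062) - 29120/19119 = (7/3677 + 2*I*√2/3677) - 29120/19119 = -106940407/70300563 + 2*I*√2/3677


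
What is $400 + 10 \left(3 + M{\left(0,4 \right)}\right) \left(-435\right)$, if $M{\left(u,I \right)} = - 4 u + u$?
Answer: $-12650$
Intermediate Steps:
$M{\left(u,I \right)} = - 3 u$
$400 + 10 \left(3 + M{\left(0,4 \right)}\right) \left(-435\right) = 400 + 10 \left(3 - 0\right) \left(-435\right) = 400 + 10 \left(3 + 0\right) \left(-435\right) = 400 + 10 \cdot 3 \left(-435\right) = 400 + 30 \left(-435\right) = 400 - 13050 = -12650$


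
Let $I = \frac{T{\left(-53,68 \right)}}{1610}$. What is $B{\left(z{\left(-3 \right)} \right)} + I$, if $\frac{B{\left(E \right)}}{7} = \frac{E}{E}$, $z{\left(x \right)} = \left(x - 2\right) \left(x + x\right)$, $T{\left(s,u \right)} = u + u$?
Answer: $\frac{5703}{805} \approx 7.0845$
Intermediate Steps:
$T{\left(s,u \right)} = 2 u$
$z{\left(x \right)} = 2 x \left(-2 + x\right)$ ($z{\left(x \right)} = \left(-2 + x\right) 2 x = 2 x \left(-2 + x\right)$)
$B{\left(E \right)} = 7$ ($B{\left(E \right)} = 7 \frac{E}{E} = 7 \cdot 1 = 7$)
$I = \frac{68}{805}$ ($I = \frac{2 \cdot 68}{1610} = 136 \cdot \frac{1}{1610} = \frac{68}{805} \approx 0.084472$)
$B{\left(z{\left(-3 \right)} \right)} + I = 7 + \frac{68}{805} = \frac{5703}{805}$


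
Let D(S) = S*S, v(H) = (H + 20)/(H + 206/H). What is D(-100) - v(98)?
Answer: 49044218/4905 ≈ 9998.8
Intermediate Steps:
v(H) = (20 + H)/(H + 206/H)
D(S) = S**2
D(-100) - v(98) = (-100)**2 - 98*(20 + 98)/(206 + 98**2) = 10000 - 98*118/(206 + 9604) = 10000 - 98*118/9810 = 10000 - 1*5782/4905 = 10000 - 5782/4905 = 49044218/4905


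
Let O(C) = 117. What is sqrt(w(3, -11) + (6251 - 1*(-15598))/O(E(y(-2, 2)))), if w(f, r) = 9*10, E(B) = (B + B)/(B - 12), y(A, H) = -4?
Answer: sqrt(420927)/39 ≈ 16.636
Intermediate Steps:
E(B) = 2*B/(-12 + B) (E(B) = (2*B)/(-12 + B) = 2*B/(-12 + B))
w(f, r) = 90
sqrt(w(3, -11) + (6251 - 1*(-15598))/O(E(y(-2, 2)))) = sqrt(90 + (6251 - 1*(-15598))/117) = sqrt(90 + (6251 + 15598)*(1/117)) = sqrt(90 + 21849*(1/117)) = sqrt(90 + 7283/39) = sqrt(10793/39) = sqrt(420927)/39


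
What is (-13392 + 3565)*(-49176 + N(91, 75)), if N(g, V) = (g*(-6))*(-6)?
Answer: 451059300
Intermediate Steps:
N(g, V) = 36*g (N(g, V) = -6*g*(-6) = 36*g)
(-13392 + 3565)*(-49176 + N(91, 75)) = (-13392 + 3565)*(-49176 + 36*91) = -9827*(-49176 + 3276) = -9827*(-45900) = 451059300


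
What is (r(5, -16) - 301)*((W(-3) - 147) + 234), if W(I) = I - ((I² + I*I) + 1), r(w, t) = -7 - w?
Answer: -20345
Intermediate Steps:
W(I) = -1 + I - 2*I² (W(I) = I - ((I² + I²) + 1) = I - (2*I² + 1) = I - (1 + 2*I²) = I + (-1 - 2*I²) = -1 + I - 2*I²)
(r(5, -16) - 301)*((W(-3) - 147) + 234) = ((-7 - 1*5) - 301)*(((-1 - 3 - 2*(-3)²) - 147) + 234) = ((-7 - 5) - 301)*(((-1 - 3 - 2*9) - 147) + 234) = (-12 - 301)*(((-1 - 3 - 18) - 147) + 234) = -313*((-22 - 147) + 234) = -313*(-169 + 234) = -313*65 = -20345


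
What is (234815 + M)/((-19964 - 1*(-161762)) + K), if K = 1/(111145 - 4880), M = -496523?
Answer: -27810400620/15068164471 ≈ -1.8456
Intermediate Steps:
K = 1/106265 ≈ 9.4104e-6
(234815 + M)/((-19964 - 1*(-161762)) + K) = (234815 - 496523)/((-19964 - 1*(-161762)) + 1/106265) = -261708/((-19964 + 161762) + 1/106265) = -261708/(141798 + 1/106265) = -261708/15068164471/106265 = -261708*106265/15068164471 = -27810400620/15068164471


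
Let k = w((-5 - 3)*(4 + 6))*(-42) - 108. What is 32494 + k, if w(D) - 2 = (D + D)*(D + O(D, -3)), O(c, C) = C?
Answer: -525458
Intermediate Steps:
w(D) = 2 + 2*D*(-3 + D) (w(D) = 2 + (D + D)*(D - 3) = 2 + (2*D)*(-3 + D) = 2 + 2*D*(-3 + D))
k = -557952 (k = (2 - 6*(-5 - 3)*(4 + 6) + 2*((-5 - 3)*(4 + 6))²)*(-42) - 108 = (2 - (-48)*10 + 2*(-8*10)²)*(-42) - 108 = (2 - 6*(-80) + 2*(-80)²)*(-42) - 108 = (2 + 480 + 2*6400)*(-42) - 108 = (2 + 480 + 12800)*(-42) - 108 = 13282*(-42) - 108 = -557844 - 108 = -557952)
32494 + k = 32494 - 557952 = -525458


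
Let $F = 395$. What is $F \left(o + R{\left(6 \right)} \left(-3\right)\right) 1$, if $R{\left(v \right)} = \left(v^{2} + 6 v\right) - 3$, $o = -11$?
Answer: $-86110$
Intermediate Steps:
$R{\left(v \right)} = -3 + v^{2} + 6 v$
$F \left(o + R{\left(6 \right)} \left(-3\right)\right) 1 = 395 \left(-11 + \left(-3 + 6^{2} + 6 \cdot 6\right) \left(-3\right)\right) 1 = 395 \left(-11 + \left(-3 + 36 + 36\right) \left(-3\right)\right) 1 = 395 \left(-11 + 69 \left(-3\right)\right) 1 = 395 \left(-11 - 207\right) 1 = 395 \left(\left(-218\right) 1\right) = 395 \left(-218\right) = -86110$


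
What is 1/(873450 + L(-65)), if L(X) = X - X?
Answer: 1/873450 ≈ 1.1449e-6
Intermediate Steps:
L(X) = 0
1/(873450 + L(-65)) = 1/(873450 + 0) = 1/873450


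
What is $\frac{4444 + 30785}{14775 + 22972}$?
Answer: $\frac{35229}{37747} \approx 0.93329$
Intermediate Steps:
$\frac{4444 + 30785}{14775 + 22972} = \frac{35229}{37747}$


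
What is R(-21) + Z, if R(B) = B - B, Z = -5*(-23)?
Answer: 115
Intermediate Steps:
Z = 115
R(B) = 0
R(-21) + Z = 0 + 115 = 115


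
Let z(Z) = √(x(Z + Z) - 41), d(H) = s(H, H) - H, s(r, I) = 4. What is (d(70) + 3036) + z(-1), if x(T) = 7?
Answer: 2970 + I*√34 ≈ 2970.0 + 5.831*I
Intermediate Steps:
d(H) = 4 - H
z(Z) = I*√34 (z(Z) = √(7 - 41) = √(-34) = I*√34)
(d(70) + 3036) + z(-1) = ((4 - 1*70) + 3036) + I*√34 = ((4 - 70) + 3036) + I*√34 = (-66 + 3036) + I*√34 = 2970 + I*√34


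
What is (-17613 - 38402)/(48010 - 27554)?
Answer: -56015/20456 ≈ -2.7383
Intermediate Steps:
(-17613 - 38402)/(48010 - 27554) = -56015/20456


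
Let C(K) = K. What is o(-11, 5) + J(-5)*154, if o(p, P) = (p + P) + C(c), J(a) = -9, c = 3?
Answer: -1389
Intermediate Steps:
o(p, P) = 3 + P + p (o(p, P) = (p + P) + 3 = (P + p) + 3 = 3 + P + p)
o(-11, 5) + J(-5)*154 = (3 + 5 - 11) - 9*154 = -3 - 1386 = -1389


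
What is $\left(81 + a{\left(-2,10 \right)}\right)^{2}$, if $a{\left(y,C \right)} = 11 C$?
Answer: $36481$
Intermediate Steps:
$\left(81 + a{\left(-2,10 \right)}\right)^{2} = \left(81 + 11 \cdot 10\right)^{2} = \left(81 + 110\right)^{2} = 191^{2} = 36481$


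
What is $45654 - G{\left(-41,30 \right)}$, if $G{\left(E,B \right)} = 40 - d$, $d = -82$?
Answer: $45532$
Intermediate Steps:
$G{\left(E,B \right)} = 122$ ($G{\left(E,B \right)} = 40 - -82 = 40 + 82 = 122$)
$45654 - G{\left(-41,30 \right)} = 45654 - 122 = 45532$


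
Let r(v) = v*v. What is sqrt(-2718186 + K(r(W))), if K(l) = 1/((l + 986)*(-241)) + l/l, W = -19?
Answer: 2*I*sqrt(71612411212608873)/324627 ≈ 1648.7*I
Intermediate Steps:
r(v) = v**2
K(l) = 1 - 1/(241*(986 + l)) (K(l) = -1/241/(986 + l) + 1 = -1/(241*(986 + l)) + 1 = 1 - 1/(241*(986 + l)))
sqrt(-2718186 + K(r(W))) = sqrt(-2718186 + (237625/241 + (-19)**2)/(986 + (-19)**2)) = sqrt(-2718186 + (237625/241 + 361)/(986 + 361)) = sqrt(-2718186 + (324626/241)/1347) = sqrt(-2718186 + (1/1347)*(324626/241)) = sqrt(-2718186 + 324626/324627) = sqrt(-882396241996/324627) = 2*I*sqrt(71612411212608873)/324627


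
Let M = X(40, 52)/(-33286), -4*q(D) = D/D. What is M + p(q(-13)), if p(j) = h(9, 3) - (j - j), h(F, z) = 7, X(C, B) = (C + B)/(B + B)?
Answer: 6058029/865436 ≈ 7.0000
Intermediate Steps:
X(C, B) = (B + C)/(2*B) (X(C, B) = (B + C)/((2*B)) = (B + C)*(1/(2*B)) = (B + C)/(2*B))
q(D) = -1/4 (q(D) = -D/(4*D) = -1/4*1 = -1/4)
p(j) = 7 (p(j) = 7 - (j - j) = 7 - 1*0 = 7 + 0 = 7)
M = -23/865436 (M = ((1/2)*(52 + 40)/52)/(-33286) = ((1/2)*(1/52)*92)*(-1/33286) = (23/26)*(-1/33286) = -23/865436 ≈ -2.6576e-5)
M + p(q(-13)) = -23/865436 + 7 = 6058029/865436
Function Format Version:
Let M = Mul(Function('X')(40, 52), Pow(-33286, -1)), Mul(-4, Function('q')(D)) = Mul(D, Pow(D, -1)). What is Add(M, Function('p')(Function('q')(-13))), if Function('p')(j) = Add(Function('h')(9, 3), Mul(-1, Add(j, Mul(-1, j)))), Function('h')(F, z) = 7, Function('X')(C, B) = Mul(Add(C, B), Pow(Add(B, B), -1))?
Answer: Rational(6058029, 865436) ≈ 7.0000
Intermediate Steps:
Function('X')(C, B) = Mul(Rational(1, 2), Pow(B, -1), Add(B, C)) (Function('X')(C, B) = Mul(Add(B, C), Pow(Mul(2, B), -1)) = Mul(Add(B, C), Mul(Rational(1, 2), Pow(B, -1))) = Mul(Rational(1, 2), Pow(B, -1), Add(B, C)))
Function('q')(D) = Rational(-1, 4) (Function('q')(D) = Mul(Rational(-1, 4), Mul(D, Pow(D, -1))) = Mul(Rational(-1, 4), 1) = Rational(-1, 4))
Function('p')(j) = 7 (Function('p')(j) = Add(7, Mul(-1, Add(j, Mul(-1, j)))) = Add(7, Mul(-1, 0)) = Add(7, 0) = 7)
M = Rational(-23, 865436) (M = Mul(Mul(Rational(1, 2), Pow(52, -1), Add(52, 40)), Pow(-33286, -1)) = Mul(Mul(Rational(1, 2), Rational(1, 52), 92), Rational(-1, 33286)) = Mul(Rational(23, 26), Rational(-1, 33286)) = Rational(-23, 865436) ≈ -2.6576e-5)
Add(M, Function('p')(Function('q')(-13))) = Add(Rational(-23, 865436), 7) = Rational(6058029, 865436)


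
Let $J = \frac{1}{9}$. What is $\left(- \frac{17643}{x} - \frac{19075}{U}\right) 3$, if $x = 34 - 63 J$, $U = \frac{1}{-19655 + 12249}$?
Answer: $\frac{1271419169}{3} \approx 4.2381 \cdot 10^{8}$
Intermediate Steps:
$J = \frac{1}{9} \approx 0.11111$
$U = - \frac{1}{7406}$ ($U = \frac{1}{-7406} = - \frac{1}{7406} \approx -0.00013503$)
$x = 27$ ($x = 34 - 7 = 27$)
$\left(- \frac{17643}{x} - \frac{19075}{U}\right) 3 = \left(- \frac{17643}{27} - \frac{19075}{- \frac{1}{7406}}\right) 3 = \left(\left(-17643\right) \frac{1}{27} - -141269450\right) 3 = \left(- \frac{5881}{9} + 141269450\right) 3 = \frac{1271419169}{9} \cdot 3 = \frac{1271419169}{3}$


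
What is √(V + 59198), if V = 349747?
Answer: √408945 ≈ 639.49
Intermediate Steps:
√(V + 59198) = √(349747 + 59198) = √408945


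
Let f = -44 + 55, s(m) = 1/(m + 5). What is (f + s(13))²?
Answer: 39601/324 ≈ 122.23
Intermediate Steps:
s(m) = 1/(5 + m)
f = 11
(f + s(13))² = (11 + 1/(5 + 13))² = (11 + 1/18)² = (199/18)² = 39601/324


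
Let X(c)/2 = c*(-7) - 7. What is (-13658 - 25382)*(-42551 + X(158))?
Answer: 1748094080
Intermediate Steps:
X(c) = -14 - 14*c (X(c) = 2*(c*(-7) - 7) = 2*(-7*c - 7) = 2*(-7 - 7*c) = -14 - 14*c)
(-13658 - 25382)*(-42551 + X(158)) = (-13658 - 25382)*(-42551 + (-14 - 14*158)) = -39040*(-42551 + (-14 - 2212)) = -39040*(-42551 - 2226) = -39040*(-44777) = 1748094080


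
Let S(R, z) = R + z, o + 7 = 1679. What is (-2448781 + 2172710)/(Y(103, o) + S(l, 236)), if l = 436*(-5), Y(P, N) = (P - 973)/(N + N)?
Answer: 461590712/3250803 ≈ 141.99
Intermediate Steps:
o = 1672 (o = -7 + 1679 = 1672)
Y(P, N) = (-973 + P)/(2*N) (Y(P, N) = (-973 + P)/((2*N)) = (-973 + P)*(1/(2*N)) = (-973 + P)/(2*N))
l = -2180
(-2448781 + 2172710)/(Y(103, o) + S(l, 236)) = (-2448781 + 2172710)/((½)*(-973 + 103)/1672 + (-2180 + 236)) = -276071/((½)*(1/1672)*(-870) - 1944) = -276071/(-435/1672 - 1944) = -276071/(-3250803/1672) = -276071*(-1672/3250803) = 461590712/3250803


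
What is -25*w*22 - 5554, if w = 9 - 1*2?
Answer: -9404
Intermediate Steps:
w = 7 (w = 9 - 2 = 7)
-25*w*22 - 5554 = -25*7*22 - 5554 = -175*22 - 5554 = -3850 - 5554 = -9404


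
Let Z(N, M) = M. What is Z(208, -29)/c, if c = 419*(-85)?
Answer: 29/35615 ≈ 0.00081426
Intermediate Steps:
c = -35615
Z(208, -29)/c = -29/(-35615) = -29*(-1/35615) = 29/35615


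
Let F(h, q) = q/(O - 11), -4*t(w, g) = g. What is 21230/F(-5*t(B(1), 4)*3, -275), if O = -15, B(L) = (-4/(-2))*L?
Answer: 10036/5 ≈ 2007.2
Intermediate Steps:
B(L) = 2*L (B(L) = (-4*(-½))*L = 2*L)
t(w, g) = -g/4
F(h, q) = -q/26 (F(h, q) = q/(-15 - 11) = q/(-26) = -q/26)
21230/F(-5*t(B(1), 4)*3, -275) = 21230/((-1/26*(-275))) = 21230/(275/26) = 21230*(26/275) = 10036/5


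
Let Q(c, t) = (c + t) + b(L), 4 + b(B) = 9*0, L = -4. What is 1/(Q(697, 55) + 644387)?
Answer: 1/645135 ≈ 1.5501e-6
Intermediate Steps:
b(B) = -4 (b(B) = -4 + 9*0 = -4 + 0 = -4)
Q(c, t) = -4 + c + t (Q(c, t) = (c + t) - 4 = -4 + c + t)
1/(Q(697, 55) + 644387) = 1/((-4 + 697 + 55) + 644387) = 1/(748 + 644387) = 1/645135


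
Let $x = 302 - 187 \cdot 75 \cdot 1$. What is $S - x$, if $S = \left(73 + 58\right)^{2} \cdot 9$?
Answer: $168172$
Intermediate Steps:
$S = 154449$ ($S = 131^{2} \cdot 9 = 17161 \cdot 9 = 154449$)
$x = -13723$ ($x = 302 - 14025 = -13723$)
$S - x = 154449 - -13723 = 154449 + 13723 = 168172$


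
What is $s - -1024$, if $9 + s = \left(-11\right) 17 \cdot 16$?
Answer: $-1977$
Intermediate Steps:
$s = -3001$ ($s = -9 + \left(-11\right) 17 \cdot 16 = -9 - 2992 = -3001$)
$s - -1024 = -3001 - -1024 = -3001 + 1024 = -1977$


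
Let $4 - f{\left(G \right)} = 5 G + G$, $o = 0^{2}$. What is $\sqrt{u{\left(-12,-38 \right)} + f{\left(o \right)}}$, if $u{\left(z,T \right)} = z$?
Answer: $2 i \sqrt{2} \approx 2.8284 i$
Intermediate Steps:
$o = 0$
$f{\left(G \right)} = 4 - 6 G$ ($f{\left(G \right)} = 4 - \left(5 G + G\right) = 4 - 6 G$)
$\sqrt{u{\left(-12,-38 \right)} + f{\left(o \right)}} = \sqrt{-12 + \left(4 - 0\right)} = \sqrt{-12 + \left(4 + 0\right)} = \sqrt{-12 + 4} = \sqrt{-8} = 2 i \sqrt{2}$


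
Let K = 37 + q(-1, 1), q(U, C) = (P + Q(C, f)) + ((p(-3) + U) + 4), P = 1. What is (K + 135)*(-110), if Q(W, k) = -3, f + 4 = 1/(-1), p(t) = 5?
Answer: -19580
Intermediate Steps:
f = -5 (f = -4 + 1/(-1) = -4 - 1 = -5)
q(U, C) = 7 + U (q(U, C) = (1 - 3) + ((5 + U) + 4) = -2 + (9 + U) = 7 + U)
K = 43 (K = 37 + (7 - 1) = 37 + 6 = 43)
(K + 135)*(-110) = (43 + 135)*(-110) = 178*(-110) = -19580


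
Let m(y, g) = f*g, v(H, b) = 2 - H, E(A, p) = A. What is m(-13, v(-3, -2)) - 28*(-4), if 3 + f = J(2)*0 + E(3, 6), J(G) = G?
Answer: 112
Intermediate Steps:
f = 0 (f = -3 + (2*0 + 3) = -3 + (0 + 3) = -3 + 3 = 0)
m(y, g) = 0 (m(y, g) = 0*g = 0)
m(-13, v(-3, -2)) - 28*(-4) = 0 - 28*(-4) = 0 + 112 = 112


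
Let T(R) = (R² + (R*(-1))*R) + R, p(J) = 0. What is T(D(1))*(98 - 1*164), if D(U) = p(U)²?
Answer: 0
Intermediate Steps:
D(U) = 0 (D(U) = 0² = 0)
T(R) = R (T(R) = (R² + (-R)*R) + R = (R² - R²) + R = 0 + R = R)
T(D(1))*(98 - 1*164) = 0*(98 - 1*164) = 0*(98 - 164) = 0*(-66) = 0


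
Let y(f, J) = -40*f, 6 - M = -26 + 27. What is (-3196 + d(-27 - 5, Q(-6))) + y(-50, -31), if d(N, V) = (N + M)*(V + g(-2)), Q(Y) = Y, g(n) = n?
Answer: -980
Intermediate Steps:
M = 5 (M = 6 - (-26 + 27) = 6 - 1*1 = 6 - 1 = 5)
d(N, V) = (-2 + V)*(5 + N) (d(N, V) = (N + 5)*(V - 2) = (5 + N)*(-2 + V) = (-2 + V)*(5 + N))
(-3196 + d(-27 - 5, Q(-6))) + y(-50, -31) = (-3196 + (-10 - 2*(-27 - 5) + 5*(-6) + (-27 - 5)*(-6))) - 40*(-50) = (-3196 + (-10 - 2*(-32) - 30 - 32*(-6))) + 2000 = (-3196 + (-10 + 64 - 30 + 192)) + 2000 = (-3196 + 216) + 2000 = -2980 + 2000 = -980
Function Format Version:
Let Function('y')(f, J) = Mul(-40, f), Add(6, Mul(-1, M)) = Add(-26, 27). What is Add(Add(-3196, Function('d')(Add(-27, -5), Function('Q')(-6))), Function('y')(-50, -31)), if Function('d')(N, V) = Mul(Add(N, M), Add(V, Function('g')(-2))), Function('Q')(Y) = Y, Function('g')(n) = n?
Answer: -980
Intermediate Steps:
M = 5 (M = Add(6, Mul(-1, Add(-26, 27))) = Add(6, Mul(-1, 1)) = Add(6, -1) = 5)
Function('d')(N, V) = Mul(Add(-2, V), Add(5, N)) (Function('d')(N, V) = Mul(Add(N, 5), Add(V, -2)) = Mul(Add(5, N), Add(-2, V)) = Mul(Add(-2, V), Add(5, N)))
Add(Add(-3196, Function('d')(Add(-27, -5), Function('Q')(-6))), Function('y')(-50, -31)) = Add(Add(-3196, Add(-10, Mul(-2, Add(-27, -5)), Mul(5, -6), Mul(Add(-27, -5), -6))), Mul(-40, -50)) = Add(Add(-3196, Add(-10, Mul(-2, -32), -30, Mul(-32, -6))), 2000) = Add(Add(-3196, Add(-10, 64, -30, 192)), 2000) = Add(Add(-3196, 216), 2000) = Add(-2980, 2000) = -980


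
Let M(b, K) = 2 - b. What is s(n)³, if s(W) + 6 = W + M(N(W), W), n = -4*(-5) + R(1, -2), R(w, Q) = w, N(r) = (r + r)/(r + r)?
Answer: 4096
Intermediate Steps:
N(r) = 1 (N(r) = (2*r)/((2*r)) = (2*r)*(1/(2*r)) = 1)
n = 21 (n = -4*(-5) + 1 = 20 + 1 = 21)
s(W) = -5 + W (s(W) = -6 + (W + (2 - 1*1)) = -6 + (W + (2 - 1)) = -6 + (W + 1) = -6 + (1 + W) = -5 + W)
s(n)³ = (-5 + 21)³ = 16³ = 4096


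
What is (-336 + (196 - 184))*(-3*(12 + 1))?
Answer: 12636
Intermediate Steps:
(-336 + (196 - 184))*(-3*(12 + 1)) = (-336 + 12)*(-3*13) = -324*(-39) = 12636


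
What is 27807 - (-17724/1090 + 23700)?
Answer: 2247177/545 ≈ 4123.3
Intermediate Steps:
27807 - (-17724/1090 + 23700) = 27807 - (-17724*1/1090 + 23700) = 27807 - (-8862/545 + 23700) = 27807 - 1*12907638/545 = 27807 - 12907638/545 = 2247177/545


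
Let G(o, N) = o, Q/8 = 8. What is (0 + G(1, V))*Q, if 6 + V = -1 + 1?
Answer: 64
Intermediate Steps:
V = -6 (V = -6 + (-1 + 1) = -6 + 0 = -6)
Q = 64 (Q = 8*8 = 64)
(0 + G(1, V))*Q = (0 + 1)*64 = 1*64 = 64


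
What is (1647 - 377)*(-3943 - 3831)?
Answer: -9872980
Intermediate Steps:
(1647 - 377)*(-3943 - 3831) = 1270*(-7774) = -9872980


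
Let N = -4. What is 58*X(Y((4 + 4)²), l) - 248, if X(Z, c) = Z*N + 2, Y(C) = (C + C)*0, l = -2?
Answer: -132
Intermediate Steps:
Y(C) = 0 (Y(C) = (2*C)*0 = 0)
X(Z, c) = 2 - 4*Z (X(Z, c) = Z*(-4) + 2 = -4*Z + 2 = 2 - 4*Z)
58*X(Y((4 + 4)²), l) - 248 = 58*(2 - 4*0) - 248 = 58*(2 + 0) - 248 = 58*2 - 248 = 116 - 248 = -132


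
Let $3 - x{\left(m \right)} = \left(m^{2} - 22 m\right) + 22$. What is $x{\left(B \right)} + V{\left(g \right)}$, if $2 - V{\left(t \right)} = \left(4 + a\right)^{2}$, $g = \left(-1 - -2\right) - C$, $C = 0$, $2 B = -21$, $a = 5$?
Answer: $- \frac{1757}{4} \approx -439.25$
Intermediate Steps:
$B = - \frac{21}{2}$ ($B = \frac{1}{2} \left(-21\right) = - \frac{21}{2} \approx -10.5$)
$g = 1$ ($g = \left(-1 - -2\right) - 0 = \left(-1 + 2\right) + 0 = 1 + 0 = 1$)
$x{\left(m \right)} = -19 - m^{2} + 22 m$ ($x{\left(m \right)} = 3 - \left(\left(m^{2} - 22 m\right) + 22\right) = 3 - \left(22 + m^{2} - 22 m\right) = -19 - m^{2} + 22 m$)
$V{\left(t \right)} = -79$ ($V{\left(t \right)} = 2 - \left(4 + 5\right)^{2} = 2 - 9^{2} = 2 - 81 = -79$)
$x{\left(B \right)} + V{\left(g \right)} = \left(-19 - \left(- \frac{21}{2}\right)^{2} + 22 \left(- \frac{21}{2}\right)\right) - 79 = \left(-19 - \frac{441}{4} - 231\right) - 79 = - \frac{1441}{4} - 79 = - \frac{1757}{4}$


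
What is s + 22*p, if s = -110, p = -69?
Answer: -1628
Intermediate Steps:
s + 22*p = -110 + 22*(-69) = -110 - 1518 = -1628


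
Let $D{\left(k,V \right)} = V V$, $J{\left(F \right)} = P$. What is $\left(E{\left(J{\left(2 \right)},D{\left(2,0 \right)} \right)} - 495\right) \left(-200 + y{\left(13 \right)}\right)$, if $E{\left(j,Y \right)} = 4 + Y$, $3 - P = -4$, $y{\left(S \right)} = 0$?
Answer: $98200$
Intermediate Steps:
$P = 7$ ($P = 3 - -4 = 3 + 4 = 7$)
$J{\left(F \right)} = 7$
$D{\left(k,V \right)} = V^{2}$
$\left(E{\left(J{\left(2 \right)},D{\left(2,0 \right)} \right)} - 495\right) \left(-200 + y{\left(13 \right)}\right) = \left(\left(4 + 0^{2}\right) - 495\right) \left(-200 + 0\right) = \left(\left(4 + 0\right) - 495\right) \left(-200\right) = \left(4 - 495\right) \left(-200\right) = \left(-491\right) \left(-200\right) = 98200$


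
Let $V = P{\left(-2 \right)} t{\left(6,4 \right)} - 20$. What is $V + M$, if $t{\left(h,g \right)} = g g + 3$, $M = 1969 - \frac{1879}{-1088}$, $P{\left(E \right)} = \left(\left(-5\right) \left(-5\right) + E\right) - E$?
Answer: $\frac{2639191}{1088} \approx 2425.7$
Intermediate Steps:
$P{\left(E \right)} = 25$ ($P{\left(E \right)} = \left(25 + E\right) - E = 25$)
$M = \frac{2144151}{1088}$ ($M = 1969 - - \frac{1879}{1088} = 1969 + \frac{1879}{1088} = \frac{2144151}{1088} \approx 1970.7$)
$t{\left(h,g \right)} = 3 + g^{2}$ ($t{\left(h,g \right)} = g^{2} + 3 = 3 + g^{2}$)
$V = 455$ ($V = 25 \left(3 + 4^{2}\right) - 20 = 25 \left(3 + 16\right) - 20 = 25 \cdot 19 - 20 = 475 - 20 = 455$)
$V + M = 455 + \frac{2144151}{1088} = \frac{2639191}{1088}$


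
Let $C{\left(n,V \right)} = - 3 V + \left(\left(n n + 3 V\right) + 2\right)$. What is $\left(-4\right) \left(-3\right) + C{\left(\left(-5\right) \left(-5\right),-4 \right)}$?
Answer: $639$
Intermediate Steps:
$C{\left(n,V \right)} = 2 + n^{2}$ ($C{\left(n,V \right)} = - 3 V + \left(\left(n^{2} + 3 V\right) + 2\right) = - 3 V + \left(2 + n^{2} + 3 V\right) = 2 + n^{2}$)
$\left(-4\right) \left(-3\right) + C{\left(\left(-5\right) \left(-5\right),-4 \right)} = \left(-4\right) \left(-3\right) + \left(2 + \left(\left(-5\right) \left(-5\right)\right)^{2}\right) = 12 + \left(2 + 25^{2}\right) = 12 + \left(2 + 625\right) = 12 + 627 = 639$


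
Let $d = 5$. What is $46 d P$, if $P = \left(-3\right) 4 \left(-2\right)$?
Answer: $5520$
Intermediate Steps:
$P = 24$ ($P = \left(-12\right) \left(-2\right) = 24$)
$46 d P = 46 \cdot 5 \cdot 24 = 230 \cdot 24 = 5520$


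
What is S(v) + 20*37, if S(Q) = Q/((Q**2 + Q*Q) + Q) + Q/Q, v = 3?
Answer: 5188/7 ≈ 741.14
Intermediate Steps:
S(Q) = 1 + Q/(Q + 2*Q**2) (S(Q) = Q/((Q**2 + Q**2) + Q) + 1 = Q/(2*Q**2 + Q) + 1 = Q/(Q + 2*Q**2) + 1 = 1 + Q/(Q + 2*Q**2))
S(v) + 20*37 = 2*(1 + 3)/(1 + 2*3) + 20*37 = 2*4/(1 + 6) + 740 = 2*4/7 + 740 = 2*(1/7)*4 + 740 = 8/7 + 740 = 5188/7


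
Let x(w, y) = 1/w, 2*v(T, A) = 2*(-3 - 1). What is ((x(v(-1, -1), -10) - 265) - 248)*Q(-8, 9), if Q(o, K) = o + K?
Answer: -2053/4 ≈ -513.25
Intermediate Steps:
v(T, A) = -4 (v(T, A) = (2*(-3 - 1))/2 = (2*(-4))/2 = (½)*(-8) = -4)
Q(o, K) = K + o
((x(v(-1, -1), -10) - 265) - 248)*Q(-8, 9) = ((1/(-4) - 265) - 248)*(9 - 8) = ((-¼ - 265) - 248)*1 = (-1061/4 - 248)*1 = -2053/4*1 = -2053/4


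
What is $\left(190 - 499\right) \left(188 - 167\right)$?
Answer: $-6489$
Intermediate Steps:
$\left(190 - 499\right) \left(188 - 167\right) = \left(-309\right) 21 = -6489$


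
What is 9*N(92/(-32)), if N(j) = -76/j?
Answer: 5472/23 ≈ 237.91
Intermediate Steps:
9*N(92/(-32)) = 9*(-76/(92/(-32))) = 9*(-76/(92*(-1/32))) = 9*(-76/(-23/8)) = 9*(-76*(-8/23)) = 9*(608/23) = 5472/23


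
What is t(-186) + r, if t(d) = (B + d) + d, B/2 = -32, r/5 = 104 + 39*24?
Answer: 4764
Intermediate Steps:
r = 5200 (r = 5*(104 + 39*24) = 5*(104 + 936) = 5*1040 = 5200)
B = -64 (B = 2*(-32) = -64)
t(d) = -64 + 2*d (t(d) = (-64 + d) + d = -64 + 2*d)
t(-186) + r = (-64 + 2*(-186)) + 5200 = (-64 - 372) + 5200 = -436 + 5200 = 4764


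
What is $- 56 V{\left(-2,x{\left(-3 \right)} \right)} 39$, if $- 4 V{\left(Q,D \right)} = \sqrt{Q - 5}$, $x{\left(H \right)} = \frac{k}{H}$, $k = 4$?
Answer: $546 i \sqrt{7} \approx 1444.6 i$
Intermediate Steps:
$x{\left(H \right)} = \frac{4}{H}$
$V{\left(Q,D \right)} = - \frac{\sqrt{-5 + Q}}{4}$ ($V{\left(Q,D \right)} = - \frac{\sqrt{Q - 5}}{4} = - \frac{\sqrt{-5 + Q}}{4}$)
$- 56 V{\left(-2,x{\left(-3 \right)} \right)} 39 = - 56 \left(- \frac{\sqrt{-5 - 2}}{4}\right) 39 = - 56 \left(- \frac{\sqrt{-7}}{4}\right) 39 = - 56 \left(- \frac{i \sqrt{7}}{4}\right) 39 = 14 i \sqrt{7} \cdot 39 = 546 i \sqrt{7}$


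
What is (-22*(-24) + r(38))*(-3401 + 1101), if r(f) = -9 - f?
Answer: -1106300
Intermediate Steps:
(-22*(-24) + r(38))*(-3401 + 1101) = (-22*(-24) + (-9 - 1*38))*(-3401 + 1101) = (528 + (-9 - 38))*(-2300) = (528 - 47)*(-2300) = 481*(-2300) = -1106300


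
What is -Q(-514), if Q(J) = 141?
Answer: -141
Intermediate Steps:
-Q(-514) = -1*141 = -141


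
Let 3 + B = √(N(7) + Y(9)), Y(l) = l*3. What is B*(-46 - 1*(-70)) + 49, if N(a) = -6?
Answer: -23 + 24*√21 ≈ 86.982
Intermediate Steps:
Y(l) = 3*l
B = -3 + √21 (B = -3 + √(-6 + 3*9) = -3 + √(-6 + 27) = -3 + √21 ≈ 1.5826)
B*(-46 - 1*(-70)) + 49 = (-3 + √21)*(-46 - 1*(-70)) + 49 = (-3 + √21)*(-46 + 70) + 49 = (-3 + √21)*24 + 49 = (-72 + 24*√21) + 49 = -23 + 24*√21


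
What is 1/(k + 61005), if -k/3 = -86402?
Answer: 1/320211 ≈ 3.1229e-6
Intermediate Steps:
k = 259206 (k = -3*(-86402) = 259206)
1/(k + 61005) = 1/(259206 + 61005) = 1/320211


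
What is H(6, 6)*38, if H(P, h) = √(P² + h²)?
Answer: 228*√2 ≈ 322.44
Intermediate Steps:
H(6, 6)*38 = √(6² + 6²)*38 = √(36 + 36)*38 = √72*38 = (6*√2)*38 = 228*√2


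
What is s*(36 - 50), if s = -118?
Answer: 1652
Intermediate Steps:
s*(36 - 50) = -118*(36 - 50) = -118*(-14) = 1652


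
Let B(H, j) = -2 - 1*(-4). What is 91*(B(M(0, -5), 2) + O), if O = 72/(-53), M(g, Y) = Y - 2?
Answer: 3094/53 ≈ 58.377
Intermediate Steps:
M(g, Y) = -2 + Y
O = -72/53 (O = 72*(-1/53) = -72/53 ≈ -1.3585)
B(H, j) = 2 (B(H, j) = -2 + 4 = 2)
91*(B(M(0, -5), 2) + O) = 91*(2 - 72/53) = 91*(34/53) = 3094/53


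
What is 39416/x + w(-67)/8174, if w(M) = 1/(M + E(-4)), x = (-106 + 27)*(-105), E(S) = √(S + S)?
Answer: 2402772161/505657670 - I*√2/18379239 ≈ 4.7518 - 7.6946e-8*I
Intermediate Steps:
E(S) = √2*√S (E(S) = √(2*S) = √2*√S)
x = 8295 (x = -79*(-105) = 8295)
w(M) = 1/(M + 2*I*√2) (w(M) = 1/(M + √2*√(-4)) = 1/(M + √2*(2*I)) = 1/(M + 2*I*√2))
39416/x + w(-67)/8174 = 39416/8295 + 1/(-67 + 2*I*√2*8174) = 39416*(1/8295) + (1/8174)/(-67 + 2*I*√2) = 39416/8295 + 1/(8174*(-67 + 2*I*√2))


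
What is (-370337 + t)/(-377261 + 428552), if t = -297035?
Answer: -667372/51291 ≈ -13.011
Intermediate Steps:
(-370337 + t)/(-377261 + 428552) = (-370337 - 297035)/(-377261 + 428552) = -667372/51291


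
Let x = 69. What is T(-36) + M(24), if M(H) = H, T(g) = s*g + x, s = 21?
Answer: -663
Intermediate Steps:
T(g) = 69 + 21*g (T(g) = 21*g + 69 = 69 + 21*g)
T(-36) + M(24) = (69 + 21*(-36)) + 24 = (69 - 756) + 24 = -687 + 24 = -663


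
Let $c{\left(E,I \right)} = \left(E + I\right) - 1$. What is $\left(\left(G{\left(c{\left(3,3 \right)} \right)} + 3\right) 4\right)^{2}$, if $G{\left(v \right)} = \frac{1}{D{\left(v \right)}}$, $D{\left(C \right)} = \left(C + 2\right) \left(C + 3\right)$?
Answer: $\frac{28561}{196} \approx 145.72$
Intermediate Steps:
$D{\left(C \right)} = \left(2 + C\right) \left(3 + C\right)$
$c{\left(E,I \right)} = -1 + E + I$
$G{\left(v \right)} = \frac{1}{6 + v^{2} + 5 v}$
$\left(\left(G{\left(c{\left(3,3 \right)} \right)} + 3\right) 4\right)^{2} = \left(\left(\frac{1}{6 + \left(-1 + 3 + 3\right)^{2} + 5 \left(-1 + 3 + 3\right)} + 3\right) 4\right)^{2} = \left(\left(\frac{1}{6 + 5^{2} + 5 \cdot 5} + 3\right) 4\right)^{2} = \left(\left(\frac{1}{6 + 25 + 25} + 3\right) 4\right)^{2} = \left(\left(\frac{1}{56} + 3\right) 4\right)^{2} = \left(\frac{169}{56} \cdot 4\right)^{2} = \left(\frac{169}{14}\right)^{2} = \frac{28561}{196}$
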